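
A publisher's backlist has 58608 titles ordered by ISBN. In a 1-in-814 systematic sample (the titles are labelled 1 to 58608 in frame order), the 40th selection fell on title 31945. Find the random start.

k = 814
r = 31945 − (40−1)×814 = 31945 − 31746 = 199

199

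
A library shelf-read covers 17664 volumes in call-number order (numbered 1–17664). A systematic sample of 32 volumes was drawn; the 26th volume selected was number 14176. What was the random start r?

k = 17664/32 = 552
r = 14176 − (26−1)×552 = 14176 − 13800 = 376

376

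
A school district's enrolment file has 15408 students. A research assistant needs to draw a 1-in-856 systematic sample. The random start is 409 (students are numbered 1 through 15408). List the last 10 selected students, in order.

9th selection = 409 + 8×856 = 7257
10th: 7257 + 856 = 8113
11th: 8113 + 856 = 8969
12th: 8969 + 856 = 9825
13th: 9825 + 856 = 10681
14th: 10681 + 856 = 11537
15th: 11537 + 856 = 12393
16th: 12393 + 856 = 13249
17th: 13249 + 856 = 14105
18th: 14105 + 856 = 14961

7257, 8113, 8969, 9825, 10681, 11537, 12393, 13249, 14105, 14961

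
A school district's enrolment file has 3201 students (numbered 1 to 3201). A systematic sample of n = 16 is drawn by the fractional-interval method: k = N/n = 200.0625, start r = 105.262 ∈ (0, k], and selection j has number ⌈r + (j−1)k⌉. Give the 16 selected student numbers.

j=1: r + 0k = 105.262 → ⌈·⌉ = 106
j=2: r + 1k = 305.3245 → ⌈·⌉ = 306
j=3: r + 2k = 505.387 → ⌈·⌉ = 506
j=4: r + 3k = 705.4495 → ⌈·⌉ = 706
j=5: r + 4k = 905.512 → ⌈·⌉ = 906
j=6: r + 5k = 1105.5745 → ⌈·⌉ = 1106
j=7: r + 6k = 1305.637 → ⌈·⌉ = 1306
j=8: r + 7k = 1505.6995 → ⌈·⌉ = 1506
j=9: r + 8k = 1705.762 → ⌈·⌉ = 1706
j=10: r + 9k = 1905.8245 → ⌈·⌉ = 1906
j=11: r + 10k = 2105.887 → ⌈·⌉ = 2106
j=12: r + 11k = 2305.9495 → ⌈·⌉ = 2306
j=13: r + 12k = 2506.012 → ⌈·⌉ = 2507
j=14: r + 13k = 2706.0745 → ⌈·⌉ = 2707
j=15: r + 14k = 2906.137 → ⌈·⌉ = 2907
j=16: r + 15k = 3106.1995 → ⌈·⌉ = 3107

106, 306, 506, 706, 906, 1106, 1306, 1506, 1706, 1906, 2106, 2306, 2507, 2707, 2907, 3107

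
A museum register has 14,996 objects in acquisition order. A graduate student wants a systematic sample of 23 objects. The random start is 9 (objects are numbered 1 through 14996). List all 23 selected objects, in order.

9, 661, 1313, 1965, 2617, 3269, 3921, 4573, 5225, 5877, 6529, 7181, 7833, 8485, 9137, 9789, 10441, 11093, 11745, 12397, 13049, 13701, 14353

k = N/n = 14996/23 = 652
object 1: 9
object 2: 9 + 652 = 661
object 3: 661 + 652 = 1313
object 4: 1313 + 652 = 1965
object 5: 1965 + 652 = 2617
object 6: 2617 + 652 = 3269
object 7: 3269 + 652 = 3921
object 8: 3921 + 652 = 4573
object 9: 4573 + 652 = 5225
object 10: 5225 + 652 = 5877
object 11: 5877 + 652 = 6529
object 12: 6529 + 652 = 7181
object 13: 7181 + 652 = 7833
object 14: 7833 + 652 = 8485
object 15: 8485 + 652 = 9137
object 16: 9137 + 652 = 9789
object 17: 9789 + 652 = 10441
object 18: 10441 + 652 = 11093
object 19: 11093 + 652 = 11745
object 20: 11745 + 652 = 12397
object 21: 12397 + 652 = 13049
object 22: 13049 + 652 = 13701
object 23: 13701 + 652 = 14353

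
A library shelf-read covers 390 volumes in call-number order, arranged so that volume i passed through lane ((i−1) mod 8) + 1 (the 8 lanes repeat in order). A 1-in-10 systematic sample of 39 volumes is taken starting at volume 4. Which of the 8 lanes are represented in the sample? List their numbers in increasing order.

Consecutive selections differ by k = 10, so their lane numbers differ by 10 mod 8 = 2.
gcd(10, 8) = 2, so the sample visits 8/2 = 4 distinct residues mod 8.
Start 4 is lane 4; the lanes hit are 2, 4, 6, 8.

2, 4, 6, 8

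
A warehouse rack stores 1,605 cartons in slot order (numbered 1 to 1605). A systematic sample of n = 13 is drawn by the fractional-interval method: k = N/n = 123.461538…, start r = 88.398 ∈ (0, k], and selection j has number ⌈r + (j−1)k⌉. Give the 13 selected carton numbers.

j=1: r + 0k = 88.398 → ⌈·⌉ = 89
j=2: r + 1k = 211.859538… → ⌈·⌉ = 212
j=3: r + 2k = 335.321076… → ⌈·⌉ = 336
j=4: r + 3k = 458.782615… → ⌈·⌉ = 459
j=5: r + 4k = 582.244153… → ⌈·⌉ = 583
j=6: r + 5k = 705.705692… → ⌈·⌉ = 706
j=7: r + 6k = 829.167230… → ⌈·⌉ = 830
j=8: r + 7k = 952.628769… → ⌈·⌉ = 953
j=9: r + 8k = 1076.090307… → ⌈·⌉ = 1077
j=10: r + 9k = 1199.551846… → ⌈·⌉ = 1200
j=11: r + 10k = 1323.013384… → ⌈·⌉ = 1324
j=12: r + 11k = 1446.474923… → ⌈·⌉ = 1447
j=13: r + 12k = 1569.936461… → ⌈·⌉ = 1570

89, 212, 336, 459, 583, 706, 830, 953, 1077, 1200, 1324, 1447, 1570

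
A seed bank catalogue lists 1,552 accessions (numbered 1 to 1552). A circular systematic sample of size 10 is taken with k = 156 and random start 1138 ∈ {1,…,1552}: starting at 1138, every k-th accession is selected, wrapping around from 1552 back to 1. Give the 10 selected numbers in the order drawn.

1138, 1294, 1450, 54, 210, 366, 522, 678, 834, 990

Selection 1: 1138
Selection 2: 1138 + 156 = 1294
Selection 3: 1294 + 156 = 1450
Selection 4: 1450 + 156 = 1606 → 1606 − 1552 = 54
Selection 5: 54 + 156 = 210
Selection 6: 210 + 156 = 366
Selection 7: 366 + 156 = 522
Selection 8: 522 + 156 = 678
Selection 9: 678 + 156 = 834
Selection 10: 834 + 156 = 990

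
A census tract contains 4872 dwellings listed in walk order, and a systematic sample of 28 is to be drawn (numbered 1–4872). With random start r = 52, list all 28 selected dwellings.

52, 226, 400, 574, 748, 922, 1096, 1270, 1444, 1618, 1792, 1966, 2140, 2314, 2488, 2662, 2836, 3010, 3184, 3358, 3532, 3706, 3880, 4054, 4228, 4402, 4576, 4750

k = N/n = 4872/28 = 174
dwelling 1: 52
dwelling 2: 52 + 174 = 226
dwelling 3: 226 + 174 = 400
dwelling 4: 400 + 174 = 574
dwelling 5: 574 + 174 = 748
dwelling 6: 748 + 174 = 922
dwelling 7: 922 + 174 = 1096
dwelling 8: 1096 + 174 = 1270
dwelling 9: 1270 + 174 = 1444
dwelling 10: 1444 + 174 = 1618
dwelling 11: 1618 + 174 = 1792
dwelling 12: 1792 + 174 = 1966
dwelling 13: 1966 + 174 = 2140
dwelling 14: 2140 + 174 = 2314
dwelling 15: 2314 + 174 = 2488
dwelling 16: 2488 + 174 = 2662
dwelling 17: 2662 + 174 = 2836
dwelling 18: 2836 + 174 = 3010
dwelling 19: 3010 + 174 = 3184
dwelling 20: 3184 + 174 = 3358
dwelling 21: 3358 + 174 = 3532
dwelling 22: 3532 + 174 = 3706
dwelling 23: 3706 + 174 = 3880
dwelling 24: 3880 + 174 = 4054
dwelling 25: 4054 + 174 = 4228
dwelling 26: 4228 + 174 = 4402
dwelling 27: 4402 + 174 = 4576
dwelling 28: 4576 + 174 = 4750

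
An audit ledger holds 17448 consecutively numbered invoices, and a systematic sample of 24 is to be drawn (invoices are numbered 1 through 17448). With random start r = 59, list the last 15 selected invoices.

k = N/n = 17448/24 = 727
10th selection = 59 + 9×727 = 6602
11th: 6602 + 727 = 7329
12th: 7329 + 727 = 8056
13th: 8056 + 727 = 8783
14th: 8783 + 727 = 9510
15th: 9510 + 727 = 10237
16th: 10237 + 727 = 10964
17th: 10964 + 727 = 11691
18th: 11691 + 727 = 12418
19th: 12418 + 727 = 13145
20th: 13145 + 727 = 13872
21st: 13872 + 727 = 14599
22nd: 14599 + 727 = 15326
23rd: 15326 + 727 = 16053
24th: 16053 + 727 = 16780

6602, 7329, 8056, 8783, 9510, 10237, 10964, 11691, 12418, 13145, 13872, 14599, 15326, 16053, 16780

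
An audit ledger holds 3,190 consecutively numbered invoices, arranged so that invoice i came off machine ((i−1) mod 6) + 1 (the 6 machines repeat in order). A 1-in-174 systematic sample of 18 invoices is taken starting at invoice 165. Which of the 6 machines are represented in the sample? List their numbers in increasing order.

3

Consecutive selections differ by k = 174, so their machine numbers differ by 174 mod 6 = 0.
gcd(174, 6) = 6, so the sample visits 6/6 = 1 distinct residues mod 6.
Start 165 is machine 3; the machines hit are 3.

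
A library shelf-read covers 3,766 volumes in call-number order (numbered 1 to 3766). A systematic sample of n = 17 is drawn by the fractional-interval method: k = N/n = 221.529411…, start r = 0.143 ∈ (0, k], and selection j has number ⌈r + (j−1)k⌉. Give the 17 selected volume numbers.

1, 222, 444, 665, 887, 1108, 1330, 1551, 1773, 1994, 2216, 2437, 2659, 2881, 3102, 3324, 3545

j=1: r + 0k = 0.143 → ⌈·⌉ = 1
j=2: r + 1k = 221.672411… → ⌈·⌉ = 222
j=3: r + 2k = 443.201823… → ⌈·⌉ = 444
j=4: r + 3k = 664.731235… → ⌈·⌉ = 665
j=5: r + 4k = 886.260647… → ⌈·⌉ = 887
j=6: r + 5k = 1107.790058… → ⌈·⌉ = 1108
j=7: r + 6k = 1329.319470… → ⌈·⌉ = 1330
j=8: r + 7k = 1550.848882… → ⌈·⌉ = 1551
j=9: r + 8k = 1772.378294… → ⌈·⌉ = 1773
j=10: r + 9k = 1993.907705… → ⌈·⌉ = 1994
j=11: r + 10k = 2215.437117… → ⌈·⌉ = 2216
j=12: r + 11k = 2436.966529… → ⌈·⌉ = 2437
j=13: r + 12k = 2658.495941… → ⌈·⌉ = 2659
j=14: r + 13k = 2880.025352… → ⌈·⌉ = 2881
j=15: r + 14k = 3101.554764… → ⌈·⌉ = 3102
j=16: r + 15k = 3323.084176… → ⌈·⌉ = 3324
j=17: r + 16k = 3544.613588… → ⌈·⌉ = 3545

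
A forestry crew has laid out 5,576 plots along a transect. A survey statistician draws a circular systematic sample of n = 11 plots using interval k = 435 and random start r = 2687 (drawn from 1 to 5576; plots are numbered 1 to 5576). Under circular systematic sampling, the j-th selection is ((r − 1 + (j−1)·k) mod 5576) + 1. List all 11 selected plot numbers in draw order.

Selection 1: 2687
Selection 2: 2687 + 435 = 3122
Selection 3: 3122 + 435 = 3557
Selection 4: 3557 + 435 = 3992
Selection 5: 3992 + 435 = 4427
Selection 6: 4427 + 435 = 4862
Selection 7: 4862 + 435 = 5297
Selection 8: 5297 + 435 = 5732 → 5732 − 5576 = 156
Selection 9: 156 + 435 = 591
Selection 10: 591 + 435 = 1026
Selection 11: 1026 + 435 = 1461

2687, 3122, 3557, 3992, 4427, 4862, 5297, 156, 591, 1026, 1461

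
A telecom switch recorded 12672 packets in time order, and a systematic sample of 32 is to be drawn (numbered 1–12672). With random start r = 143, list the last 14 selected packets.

7271, 7667, 8063, 8459, 8855, 9251, 9647, 10043, 10439, 10835, 11231, 11627, 12023, 12419

k = N/n = 12672/32 = 396
19th selection = 143 + 18×396 = 7271
20th: 7271 + 396 = 7667
21st: 7667 + 396 = 8063
22nd: 8063 + 396 = 8459
23rd: 8459 + 396 = 8855
24th: 8855 + 396 = 9251
25th: 9251 + 396 = 9647
26th: 9647 + 396 = 10043
27th: 10043 + 396 = 10439
28th: 10439 + 396 = 10835
29th: 10835 + 396 = 11231
30th: 11231 + 396 = 11627
31st: 11627 + 396 = 12023
32nd: 12023 + 396 = 12419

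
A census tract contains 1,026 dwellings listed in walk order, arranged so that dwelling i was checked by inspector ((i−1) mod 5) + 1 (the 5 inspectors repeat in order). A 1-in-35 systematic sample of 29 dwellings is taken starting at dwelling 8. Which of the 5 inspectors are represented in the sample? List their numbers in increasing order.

Consecutive selections differ by k = 35, so their inspector numbers differ by 35 mod 5 = 0.
gcd(35, 5) = 5, so the sample visits 5/5 = 1 distinct residues mod 5.
Start 8 is inspector 3; the inspectors hit are 3.

3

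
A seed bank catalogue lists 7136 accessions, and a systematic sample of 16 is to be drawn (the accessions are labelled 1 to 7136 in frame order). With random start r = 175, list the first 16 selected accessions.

k = N/n = 7136/16 = 446
accession 1: 175
accession 2: 175 + 446 = 621
accession 3: 621 + 446 = 1067
accession 4: 1067 + 446 = 1513
accession 5: 1513 + 446 = 1959
accession 6: 1959 + 446 = 2405
accession 7: 2405 + 446 = 2851
accession 8: 2851 + 446 = 3297
accession 9: 3297 + 446 = 3743
accession 10: 3743 + 446 = 4189
accession 11: 4189 + 446 = 4635
accession 12: 4635 + 446 = 5081
accession 13: 5081 + 446 = 5527
accession 14: 5527 + 446 = 5973
accession 15: 5973 + 446 = 6419
accession 16: 6419 + 446 = 6865

175, 621, 1067, 1513, 1959, 2405, 2851, 3297, 3743, 4189, 4635, 5081, 5527, 5973, 6419, 6865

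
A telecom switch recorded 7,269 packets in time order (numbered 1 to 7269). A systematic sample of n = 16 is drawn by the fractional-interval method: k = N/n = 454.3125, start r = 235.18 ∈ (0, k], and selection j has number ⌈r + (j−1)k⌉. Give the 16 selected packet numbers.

j=1: r + 0k = 235.18 → ⌈·⌉ = 236
j=2: r + 1k = 689.4925 → ⌈·⌉ = 690
j=3: r + 2k = 1143.805 → ⌈·⌉ = 1144
j=4: r + 3k = 1598.1175 → ⌈·⌉ = 1599
j=5: r + 4k = 2052.43 → ⌈·⌉ = 2053
j=6: r + 5k = 2506.7425 → ⌈·⌉ = 2507
j=7: r + 6k = 2961.055 → ⌈·⌉ = 2962
j=8: r + 7k = 3415.3675 → ⌈·⌉ = 3416
j=9: r + 8k = 3869.68 → ⌈·⌉ = 3870
j=10: r + 9k = 4323.9925 → ⌈·⌉ = 4324
j=11: r + 10k = 4778.305 → ⌈·⌉ = 4779
j=12: r + 11k = 5232.6175 → ⌈·⌉ = 5233
j=13: r + 12k = 5686.93 → ⌈·⌉ = 5687
j=14: r + 13k = 6141.2425 → ⌈·⌉ = 6142
j=15: r + 14k = 6595.555 → ⌈·⌉ = 6596
j=16: r + 15k = 7049.8675 → ⌈·⌉ = 7050

236, 690, 1144, 1599, 2053, 2507, 2962, 3416, 3870, 4324, 4779, 5233, 5687, 6142, 6596, 7050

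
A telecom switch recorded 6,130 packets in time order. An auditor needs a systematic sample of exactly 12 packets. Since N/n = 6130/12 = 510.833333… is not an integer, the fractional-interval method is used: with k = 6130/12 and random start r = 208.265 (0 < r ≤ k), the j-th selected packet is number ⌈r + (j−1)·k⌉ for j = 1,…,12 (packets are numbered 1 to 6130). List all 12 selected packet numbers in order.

j=1: r + 0k = 208.265 → ⌈·⌉ = 209
j=2: r + 1k = 719.098333… → ⌈·⌉ = 720
j=3: r + 2k = 1229.931666… → ⌈·⌉ = 1230
j=4: r + 3k = 1740.765 → ⌈·⌉ = 1741
j=5: r + 4k = 2251.598333… → ⌈·⌉ = 2252
j=6: r + 5k = 2762.431666… → ⌈·⌉ = 2763
j=7: r + 6k = 3273.265 → ⌈·⌉ = 3274
j=8: r + 7k = 3784.098333… → ⌈·⌉ = 3785
j=9: r + 8k = 4294.931666… → ⌈·⌉ = 4295
j=10: r + 9k = 4805.765 → ⌈·⌉ = 4806
j=11: r + 10k = 5316.598333… → ⌈·⌉ = 5317
j=12: r + 11k = 5827.431666… → ⌈·⌉ = 5828

209, 720, 1230, 1741, 2252, 2763, 3274, 3785, 4295, 4806, 5317, 5828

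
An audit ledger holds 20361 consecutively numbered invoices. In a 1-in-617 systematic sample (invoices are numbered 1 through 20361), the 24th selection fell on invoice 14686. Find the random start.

495

k = 617
r = 14686 − (24−1)×617 = 14686 − 14191 = 495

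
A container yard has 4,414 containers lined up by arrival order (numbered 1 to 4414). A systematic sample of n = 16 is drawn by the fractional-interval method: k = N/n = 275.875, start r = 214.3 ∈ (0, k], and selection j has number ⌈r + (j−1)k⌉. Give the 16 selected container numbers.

j=1: r + 0k = 214.3 → ⌈·⌉ = 215
j=2: r + 1k = 490.175 → ⌈·⌉ = 491
j=3: r + 2k = 766.05 → ⌈·⌉ = 767
j=4: r + 3k = 1041.925 → ⌈·⌉ = 1042
j=5: r + 4k = 1317.8 → ⌈·⌉ = 1318
j=6: r + 5k = 1593.675 → ⌈·⌉ = 1594
j=7: r + 6k = 1869.55 → ⌈·⌉ = 1870
j=8: r + 7k = 2145.425 → ⌈·⌉ = 2146
j=9: r + 8k = 2421.3 → ⌈·⌉ = 2422
j=10: r + 9k = 2697.175 → ⌈·⌉ = 2698
j=11: r + 10k = 2973.05 → ⌈·⌉ = 2974
j=12: r + 11k = 3248.925 → ⌈·⌉ = 3249
j=13: r + 12k = 3524.8 → ⌈·⌉ = 3525
j=14: r + 13k = 3800.675 → ⌈·⌉ = 3801
j=15: r + 14k = 4076.55 → ⌈·⌉ = 4077
j=16: r + 15k = 4352.425 → ⌈·⌉ = 4353

215, 491, 767, 1042, 1318, 1594, 1870, 2146, 2422, 2698, 2974, 3249, 3525, 3801, 4077, 4353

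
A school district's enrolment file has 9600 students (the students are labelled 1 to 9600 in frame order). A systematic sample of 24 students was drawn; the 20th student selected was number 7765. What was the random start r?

k = 9600/24 = 400
r = 7765 − (20−1)×400 = 7765 − 7600 = 165

165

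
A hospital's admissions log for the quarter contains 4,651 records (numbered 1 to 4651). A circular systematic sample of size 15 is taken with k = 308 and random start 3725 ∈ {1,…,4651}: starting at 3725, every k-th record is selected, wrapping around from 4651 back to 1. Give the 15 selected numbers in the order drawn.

3725, 4033, 4341, 4649, 306, 614, 922, 1230, 1538, 1846, 2154, 2462, 2770, 3078, 3386

Selection 1: 3725
Selection 2: 3725 + 308 = 4033
Selection 3: 4033 + 308 = 4341
Selection 4: 4341 + 308 = 4649
Selection 5: 4649 + 308 = 4957 → 4957 − 4651 = 306
Selection 6: 306 + 308 = 614
Selection 7: 614 + 308 = 922
Selection 8: 922 + 308 = 1230
Selection 9: 1230 + 308 = 1538
Selection 10: 1538 + 308 = 1846
Selection 11: 1846 + 308 = 2154
Selection 12: 2154 + 308 = 2462
Selection 13: 2462 + 308 = 2770
Selection 14: 2770 + 308 = 3078
Selection 15: 3078 + 308 = 3386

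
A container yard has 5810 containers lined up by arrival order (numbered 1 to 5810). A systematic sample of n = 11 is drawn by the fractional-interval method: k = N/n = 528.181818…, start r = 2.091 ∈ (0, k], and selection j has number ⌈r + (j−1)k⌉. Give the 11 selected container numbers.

3, 531, 1059, 1587, 2115, 2644, 3172, 3700, 4228, 4756, 5284

j=1: r + 0k = 2.091 → ⌈·⌉ = 3
j=2: r + 1k = 530.272818… → ⌈·⌉ = 531
j=3: r + 2k = 1058.454636… → ⌈·⌉ = 1059
j=4: r + 3k = 1586.636454… → ⌈·⌉ = 1587
j=5: r + 4k = 2114.818272… → ⌈·⌉ = 2115
j=6: r + 5k = 2643.000090… → ⌈·⌉ = 2644
j=7: r + 6k = 3171.181909… → ⌈·⌉ = 3172
j=8: r + 7k = 3699.363727… → ⌈·⌉ = 3700
j=9: r + 8k = 4227.545545… → ⌈·⌉ = 4228
j=10: r + 9k = 4755.727363… → ⌈·⌉ = 4756
j=11: r + 10k = 5283.909181… → ⌈·⌉ = 5284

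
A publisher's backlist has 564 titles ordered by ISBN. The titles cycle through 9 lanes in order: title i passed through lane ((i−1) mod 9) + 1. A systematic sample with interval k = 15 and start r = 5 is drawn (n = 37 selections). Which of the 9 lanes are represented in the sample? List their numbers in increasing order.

2, 5, 8

Consecutive selections differ by k = 15, so their lane numbers differ by 15 mod 9 = 6.
gcd(15, 9) = 3, so the sample visits 9/3 = 3 distinct residues mod 9.
Start 5 is lane 5; the lanes hit are 2, 5, 8.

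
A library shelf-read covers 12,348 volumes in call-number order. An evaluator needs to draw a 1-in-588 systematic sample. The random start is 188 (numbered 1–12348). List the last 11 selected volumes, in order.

6068, 6656, 7244, 7832, 8420, 9008, 9596, 10184, 10772, 11360, 11948

11th selection = 188 + 10×588 = 6068
12th: 6068 + 588 = 6656
13th: 6656 + 588 = 7244
14th: 7244 + 588 = 7832
15th: 7832 + 588 = 8420
16th: 8420 + 588 = 9008
17th: 9008 + 588 = 9596
18th: 9596 + 588 = 10184
19th: 10184 + 588 = 10772
20th: 10772 + 588 = 11360
21st: 11360 + 588 = 11948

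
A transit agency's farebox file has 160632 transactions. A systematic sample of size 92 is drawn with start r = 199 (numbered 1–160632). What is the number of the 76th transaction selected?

131149

k = 160632/92 = 1746
76th selection = r + (76−1)·k = 199 + 75×1746 = 199 + 130950 = 131149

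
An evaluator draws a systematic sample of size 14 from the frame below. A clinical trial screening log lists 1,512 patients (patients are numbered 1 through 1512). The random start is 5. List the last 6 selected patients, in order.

k = N/n = 1512/14 = 108
9th selection = 5 + 8×108 = 869
10th: 869 + 108 = 977
11th: 977 + 108 = 1085
12th: 1085 + 108 = 1193
13th: 1193 + 108 = 1301
14th: 1301 + 108 = 1409

869, 977, 1085, 1193, 1301, 1409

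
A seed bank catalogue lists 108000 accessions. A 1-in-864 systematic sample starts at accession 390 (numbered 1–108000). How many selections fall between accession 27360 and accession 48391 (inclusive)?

k = 864
First selection ≥ 27360: 390 + ⌈(27360−390)/864⌉·864 = 390 + 32×864 = 28038
Last selection ≤ 48391: 390 + ⌊(48391−390)/864⌋·864 = 390 + 55×864 = 47910
Count = 55 − 32 + 1 = 24

24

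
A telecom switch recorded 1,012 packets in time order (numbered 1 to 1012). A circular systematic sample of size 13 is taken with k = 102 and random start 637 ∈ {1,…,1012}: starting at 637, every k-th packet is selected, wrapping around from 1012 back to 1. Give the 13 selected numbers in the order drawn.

637, 739, 841, 943, 33, 135, 237, 339, 441, 543, 645, 747, 849

Selection 1: 637
Selection 2: 637 + 102 = 739
Selection 3: 739 + 102 = 841
Selection 4: 841 + 102 = 943
Selection 5: 943 + 102 = 1045 → 1045 − 1012 = 33
Selection 6: 33 + 102 = 135
Selection 7: 135 + 102 = 237
Selection 8: 237 + 102 = 339
Selection 9: 339 + 102 = 441
Selection 10: 441 + 102 = 543
Selection 11: 543 + 102 = 645
Selection 12: 645 + 102 = 747
Selection 13: 747 + 102 = 849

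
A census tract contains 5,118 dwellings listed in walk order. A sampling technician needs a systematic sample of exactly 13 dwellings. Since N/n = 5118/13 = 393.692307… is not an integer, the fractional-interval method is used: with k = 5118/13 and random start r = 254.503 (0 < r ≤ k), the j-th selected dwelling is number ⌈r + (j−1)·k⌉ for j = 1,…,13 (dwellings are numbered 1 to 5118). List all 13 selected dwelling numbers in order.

255, 649, 1042, 1436, 1830, 2223, 2617, 3011, 3405, 3798, 4192, 4586, 4979

j=1: r + 0k = 254.503 → ⌈·⌉ = 255
j=2: r + 1k = 648.195307… → ⌈·⌉ = 649
j=3: r + 2k = 1041.887615… → ⌈·⌉ = 1042
j=4: r + 3k = 1435.579923… → ⌈·⌉ = 1436
j=5: r + 4k = 1829.272230… → ⌈·⌉ = 1830
j=6: r + 5k = 2222.964538… → ⌈·⌉ = 2223
j=7: r + 6k = 2616.656846… → ⌈·⌉ = 2617
j=8: r + 7k = 3010.349153… → ⌈·⌉ = 3011
j=9: r + 8k = 3404.041461… → ⌈·⌉ = 3405
j=10: r + 9k = 3797.733769… → ⌈·⌉ = 3798
j=11: r + 10k = 4191.426076… → ⌈·⌉ = 4192
j=12: r + 11k = 4585.118384… → ⌈·⌉ = 4586
j=13: r + 12k = 4978.810692… → ⌈·⌉ = 4979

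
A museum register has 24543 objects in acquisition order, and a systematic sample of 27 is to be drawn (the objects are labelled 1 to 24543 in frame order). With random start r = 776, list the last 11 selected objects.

15320, 16229, 17138, 18047, 18956, 19865, 20774, 21683, 22592, 23501, 24410

k = N/n = 24543/27 = 909
17th selection = 776 + 16×909 = 15320
18th: 15320 + 909 = 16229
19th: 16229 + 909 = 17138
20th: 17138 + 909 = 18047
21st: 18047 + 909 = 18956
22nd: 18956 + 909 = 19865
23rd: 19865 + 909 = 20774
24th: 20774 + 909 = 21683
25th: 21683 + 909 = 22592
26th: 22592 + 909 = 23501
27th: 23501 + 909 = 24410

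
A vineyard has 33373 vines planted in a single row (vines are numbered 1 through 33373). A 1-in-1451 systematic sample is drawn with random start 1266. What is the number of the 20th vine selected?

28835

k = 1451
20th selection = r + (20−1)·k = 1266 + 19×1451 = 1266 + 27569 = 28835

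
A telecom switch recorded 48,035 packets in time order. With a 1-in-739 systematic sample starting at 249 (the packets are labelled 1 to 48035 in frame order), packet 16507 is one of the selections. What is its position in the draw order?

k = 739
position = (16507 − 249)/739 + 1 = 16258/739 + 1 = 22 + 1 = 23

23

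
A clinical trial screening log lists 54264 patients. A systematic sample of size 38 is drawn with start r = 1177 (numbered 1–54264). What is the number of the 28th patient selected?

39733

k = 54264/38 = 1428
28th selection = r + (28−1)·k = 1177 + 27×1428 = 1177 + 38556 = 39733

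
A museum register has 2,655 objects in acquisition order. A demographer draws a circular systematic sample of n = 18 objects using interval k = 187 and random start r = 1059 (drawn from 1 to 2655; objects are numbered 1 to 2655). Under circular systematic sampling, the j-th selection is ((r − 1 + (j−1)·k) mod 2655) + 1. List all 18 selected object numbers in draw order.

Selection 1: 1059
Selection 2: 1059 + 187 = 1246
Selection 3: 1246 + 187 = 1433
Selection 4: 1433 + 187 = 1620
Selection 5: 1620 + 187 = 1807
Selection 6: 1807 + 187 = 1994
Selection 7: 1994 + 187 = 2181
Selection 8: 2181 + 187 = 2368
Selection 9: 2368 + 187 = 2555
Selection 10: 2555 + 187 = 2742 → 2742 − 2655 = 87
Selection 11: 87 + 187 = 274
Selection 12: 274 + 187 = 461
Selection 13: 461 + 187 = 648
Selection 14: 648 + 187 = 835
Selection 15: 835 + 187 = 1022
Selection 16: 1022 + 187 = 1209
Selection 17: 1209 + 187 = 1396
Selection 18: 1396 + 187 = 1583

1059, 1246, 1433, 1620, 1807, 1994, 2181, 2368, 2555, 87, 274, 461, 648, 835, 1022, 1209, 1396, 1583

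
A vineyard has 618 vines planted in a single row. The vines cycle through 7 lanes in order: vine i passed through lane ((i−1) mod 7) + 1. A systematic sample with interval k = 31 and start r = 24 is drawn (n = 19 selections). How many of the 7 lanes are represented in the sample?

7

Consecutive selections differ by k = 31, so their lane numbers differ by 31 mod 7 = 3.
gcd(31, 7) = 1, so the sample visits 7/1 = 7 distinct residues mod 7.
Start 24 is lane 3; the lanes hit are 1, 2, 3, 4, 5, 6, 7.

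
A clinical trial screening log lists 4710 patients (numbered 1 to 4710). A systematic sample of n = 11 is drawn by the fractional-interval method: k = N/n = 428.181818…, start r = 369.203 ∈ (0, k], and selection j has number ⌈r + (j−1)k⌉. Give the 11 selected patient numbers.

370, 798, 1226, 1654, 2082, 2511, 2939, 3367, 3795, 4223, 4652

j=1: r + 0k = 369.203 → ⌈·⌉ = 370
j=2: r + 1k = 797.384818… → ⌈·⌉ = 798
j=3: r + 2k = 1225.566636… → ⌈·⌉ = 1226
j=4: r + 3k = 1653.748454… → ⌈·⌉ = 1654
j=5: r + 4k = 2081.930272… → ⌈·⌉ = 2082
j=6: r + 5k = 2510.112090… → ⌈·⌉ = 2511
j=7: r + 6k = 2938.293909… → ⌈·⌉ = 2939
j=8: r + 7k = 3366.475727… → ⌈·⌉ = 3367
j=9: r + 8k = 3794.657545… → ⌈·⌉ = 3795
j=10: r + 9k = 4222.839363… → ⌈·⌉ = 4223
j=11: r + 10k = 4651.021181… → ⌈·⌉ = 4652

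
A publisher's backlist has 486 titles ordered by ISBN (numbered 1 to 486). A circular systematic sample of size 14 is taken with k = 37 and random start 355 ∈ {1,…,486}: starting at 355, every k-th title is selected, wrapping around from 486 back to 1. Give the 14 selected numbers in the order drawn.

355, 392, 429, 466, 17, 54, 91, 128, 165, 202, 239, 276, 313, 350

Selection 1: 355
Selection 2: 355 + 37 = 392
Selection 3: 392 + 37 = 429
Selection 4: 429 + 37 = 466
Selection 5: 466 + 37 = 503 → 503 − 486 = 17
Selection 6: 17 + 37 = 54
Selection 7: 54 + 37 = 91
Selection 8: 91 + 37 = 128
Selection 9: 128 + 37 = 165
Selection 10: 165 + 37 = 202
Selection 11: 202 + 37 = 239
Selection 12: 239 + 37 = 276
Selection 13: 276 + 37 = 313
Selection 14: 313 + 37 = 350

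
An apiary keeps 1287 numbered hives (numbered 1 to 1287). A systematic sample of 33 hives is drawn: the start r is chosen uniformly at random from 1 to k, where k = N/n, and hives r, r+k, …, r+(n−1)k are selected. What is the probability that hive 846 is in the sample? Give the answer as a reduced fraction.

1/39

k = 1287/33 = 39.
Hive 846 is selected iff r ≡ 846 (mod 39); exactly one such r in {1,…,39}.
Inclusion probability = 1/39.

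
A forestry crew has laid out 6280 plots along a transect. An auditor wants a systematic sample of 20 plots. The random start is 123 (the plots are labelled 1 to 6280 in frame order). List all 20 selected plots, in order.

k = N/n = 6280/20 = 314
plot 1: 123
plot 2: 123 + 314 = 437
plot 3: 437 + 314 = 751
plot 4: 751 + 314 = 1065
plot 5: 1065 + 314 = 1379
plot 6: 1379 + 314 = 1693
plot 7: 1693 + 314 = 2007
plot 8: 2007 + 314 = 2321
plot 9: 2321 + 314 = 2635
plot 10: 2635 + 314 = 2949
plot 11: 2949 + 314 = 3263
plot 12: 3263 + 314 = 3577
plot 13: 3577 + 314 = 3891
plot 14: 3891 + 314 = 4205
plot 15: 4205 + 314 = 4519
plot 16: 4519 + 314 = 4833
plot 17: 4833 + 314 = 5147
plot 18: 5147 + 314 = 5461
plot 19: 5461 + 314 = 5775
plot 20: 5775 + 314 = 6089

123, 437, 751, 1065, 1379, 1693, 2007, 2321, 2635, 2949, 3263, 3577, 3891, 4205, 4519, 4833, 5147, 5461, 5775, 6089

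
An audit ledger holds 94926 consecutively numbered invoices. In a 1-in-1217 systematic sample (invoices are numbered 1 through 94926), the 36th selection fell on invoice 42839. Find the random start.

k = 1217
r = 42839 − (36−1)×1217 = 42839 − 42595 = 244

244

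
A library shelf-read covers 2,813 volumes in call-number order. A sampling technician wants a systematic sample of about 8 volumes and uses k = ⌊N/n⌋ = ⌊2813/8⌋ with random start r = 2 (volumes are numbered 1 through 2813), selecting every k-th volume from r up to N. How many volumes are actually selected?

9

k = ⌊2813/8⌋ = 351
Achieved size = ⌊(2813 − 2)/351⌋ + 1 = ⌊2811/351⌋ + 1 = 8 + 1 = 9
(last selection: 2 + 8×351 = 2810 ≤ 2813; next would be 3161 > 2813)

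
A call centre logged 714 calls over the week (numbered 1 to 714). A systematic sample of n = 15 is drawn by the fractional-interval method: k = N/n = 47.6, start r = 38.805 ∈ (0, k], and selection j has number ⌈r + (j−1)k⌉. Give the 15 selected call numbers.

39, 87, 135, 182, 230, 277, 325, 373, 420, 468, 515, 563, 611, 658, 706

j=1: r + 0k = 38.805 → ⌈·⌉ = 39
j=2: r + 1k = 86.405 → ⌈·⌉ = 87
j=3: r + 2k = 134.005 → ⌈·⌉ = 135
j=4: r + 3k = 181.605 → ⌈·⌉ = 182
j=5: r + 4k = 229.205 → ⌈·⌉ = 230
j=6: r + 5k = 276.805 → ⌈·⌉ = 277
j=7: r + 6k = 324.405 → ⌈·⌉ = 325
j=8: r + 7k = 372.005 → ⌈·⌉ = 373
j=9: r + 8k = 419.605 → ⌈·⌉ = 420
j=10: r + 9k = 467.205 → ⌈·⌉ = 468
j=11: r + 10k = 514.805 → ⌈·⌉ = 515
j=12: r + 11k = 562.405 → ⌈·⌉ = 563
j=13: r + 12k = 610.005 → ⌈·⌉ = 611
j=14: r + 13k = 657.605 → ⌈·⌉ = 658
j=15: r + 14k = 705.205 → ⌈·⌉ = 706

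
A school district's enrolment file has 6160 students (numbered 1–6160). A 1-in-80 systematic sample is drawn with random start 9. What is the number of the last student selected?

6089

k = 80
77th selection = r + (77−1)·k = 9 + 76×80 = 9 + 6080 = 6089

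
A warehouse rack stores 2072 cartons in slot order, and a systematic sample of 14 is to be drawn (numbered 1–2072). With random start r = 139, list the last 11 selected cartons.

583, 731, 879, 1027, 1175, 1323, 1471, 1619, 1767, 1915, 2063

k = N/n = 2072/14 = 148
4th selection = 139 + 3×148 = 583
5th: 583 + 148 = 731
6th: 731 + 148 = 879
7th: 879 + 148 = 1027
8th: 1027 + 148 = 1175
9th: 1175 + 148 = 1323
10th: 1323 + 148 = 1471
11th: 1471 + 148 = 1619
12th: 1619 + 148 = 1767
13th: 1767 + 148 = 1915
14th: 1915 + 148 = 2063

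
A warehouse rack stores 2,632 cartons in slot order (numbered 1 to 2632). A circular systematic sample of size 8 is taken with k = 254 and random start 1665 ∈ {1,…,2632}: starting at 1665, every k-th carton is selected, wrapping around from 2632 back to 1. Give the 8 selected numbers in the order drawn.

1665, 1919, 2173, 2427, 49, 303, 557, 811

Selection 1: 1665
Selection 2: 1665 + 254 = 1919
Selection 3: 1919 + 254 = 2173
Selection 4: 2173 + 254 = 2427
Selection 5: 2427 + 254 = 2681 → 2681 − 2632 = 49
Selection 6: 49 + 254 = 303
Selection 7: 303 + 254 = 557
Selection 8: 557 + 254 = 811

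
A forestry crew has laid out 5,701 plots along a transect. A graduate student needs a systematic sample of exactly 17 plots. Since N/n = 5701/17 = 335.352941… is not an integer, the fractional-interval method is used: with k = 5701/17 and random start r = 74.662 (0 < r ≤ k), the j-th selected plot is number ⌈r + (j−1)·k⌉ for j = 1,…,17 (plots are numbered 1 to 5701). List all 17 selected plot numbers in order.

75, 411, 746, 1081, 1417, 1752, 2087, 2423, 2758, 3093, 3429, 3764, 4099, 4435, 4770, 5105, 5441

j=1: r + 0k = 74.662 → ⌈·⌉ = 75
j=2: r + 1k = 410.014941… → ⌈·⌉ = 411
j=3: r + 2k = 745.367882… → ⌈·⌉ = 746
j=4: r + 3k = 1080.720823… → ⌈·⌉ = 1081
j=5: r + 4k = 1416.073764… → ⌈·⌉ = 1417
j=6: r + 5k = 1751.426705… → ⌈·⌉ = 1752
j=7: r + 6k = 2086.779647… → ⌈·⌉ = 2087
j=8: r + 7k = 2422.132588… → ⌈·⌉ = 2423
j=9: r + 8k = 2757.485529… → ⌈·⌉ = 2758
j=10: r + 9k = 3092.838470… → ⌈·⌉ = 3093
j=11: r + 10k = 3428.191411… → ⌈·⌉ = 3429
j=12: r + 11k = 3763.544352… → ⌈·⌉ = 3764
j=13: r + 12k = 4098.897294… → ⌈·⌉ = 4099
j=14: r + 13k = 4434.250235… → ⌈·⌉ = 4435
j=15: r + 14k = 4769.603176… → ⌈·⌉ = 4770
j=16: r + 15k = 5104.956117… → ⌈·⌉ = 5105
j=17: r + 16k = 5440.309058… → ⌈·⌉ = 5441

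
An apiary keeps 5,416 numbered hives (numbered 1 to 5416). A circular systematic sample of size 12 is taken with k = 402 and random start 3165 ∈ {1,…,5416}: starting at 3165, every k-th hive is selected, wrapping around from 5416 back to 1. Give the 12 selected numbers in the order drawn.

Selection 1: 3165
Selection 2: 3165 + 402 = 3567
Selection 3: 3567 + 402 = 3969
Selection 4: 3969 + 402 = 4371
Selection 5: 4371 + 402 = 4773
Selection 6: 4773 + 402 = 5175
Selection 7: 5175 + 402 = 5577 → 5577 − 5416 = 161
Selection 8: 161 + 402 = 563
Selection 9: 563 + 402 = 965
Selection 10: 965 + 402 = 1367
Selection 11: 1367 + 402 = 1769
Selection 12: 1769 + 402 = 2171

3165, 3567, 3969, 4371, 4773, 5175, 161, 563, 965, 1367, 1769, 2171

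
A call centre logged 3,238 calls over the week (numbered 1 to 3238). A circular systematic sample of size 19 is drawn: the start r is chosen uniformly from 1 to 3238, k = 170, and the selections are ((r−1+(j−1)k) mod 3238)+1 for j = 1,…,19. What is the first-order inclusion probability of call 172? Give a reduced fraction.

19/3238

For each position j, as r ranges over 1…3238 the j-th selection hits every call exactly once, so call 172 is selected for exactly 19 of the 3238 starts.
Inclusion probability = 19/3238.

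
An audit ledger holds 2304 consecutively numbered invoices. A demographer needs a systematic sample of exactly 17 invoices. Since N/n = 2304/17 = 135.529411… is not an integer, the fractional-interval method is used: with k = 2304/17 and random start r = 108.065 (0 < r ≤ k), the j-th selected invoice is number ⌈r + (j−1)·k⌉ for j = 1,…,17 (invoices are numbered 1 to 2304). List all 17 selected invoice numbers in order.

109, 244, 380, 515, 651, 786, 922, 1057, 1193, 1328, 1464, 1599, 1735, 1870, 2006, 2142, 2277

j=1: r + 0k = 108.065 → ⌈·⌉ = 109
j=2: r + 1k = 243.594411… → ⌈·⌉ = 244
j=3: r + 2k = 379.123823… → ⌈·⌉ = 380
j=4: r + 3k = 514.653235… → ⌈·⌉ = 515
j=5: r + 4k = 650.182647… → ⌈·⌉ = 651
j=6: r + 5k = 785.712058… → ⌈·⌉ = 786
j=7: r + 6k = 921.241470… → ⌈·⌉ = 922
j=8: r + 7k = 1056.770882… → ⌈·⌉ = 1057
j=9: r + 8k = 1192.300294… → ⌈·⌉ = 1193
j=10: r + 9k = 1327.829705… → ⌈·⌉ = 1328
j=11: r + 10k = 1463.359117… → ⌈·⌉ = 1464
j=12: r + 11k = 1598.888529… → ⌈·⌉ = 1599
j=13: r + 12k = 1734.417941… → ⌈·⌉ = 1735
j=14: r + 13k = 1869.947352… → ⌈·⌉ = 1870
j=15: r + 14k = 2005.476764… → ⌈·⌉ = 2006
j=16: r + 15k = 2141.006176… → ⌈·⌉ = 2142
j=17: r + 16k = 2276.535588… → ⌈·⌉ = 2277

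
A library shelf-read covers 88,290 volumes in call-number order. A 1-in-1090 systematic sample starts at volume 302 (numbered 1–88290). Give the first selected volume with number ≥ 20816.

k = 1090
Steps past start: ⌈(20816 − 302)/1090⌉ = ⌈20514/1090⌉ = 19
Selected volume: 302 + 19×1090 = 21012

21012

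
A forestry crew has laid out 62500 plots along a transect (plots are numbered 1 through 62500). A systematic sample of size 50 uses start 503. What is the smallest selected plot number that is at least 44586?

45503

k = 62500/50 = 1250
Steps past start: ⌈(44586 − 503)/1250⌉ = ⌈44083/1250⌉ = 36
Selected plot: 503 + 36×1250 = 45503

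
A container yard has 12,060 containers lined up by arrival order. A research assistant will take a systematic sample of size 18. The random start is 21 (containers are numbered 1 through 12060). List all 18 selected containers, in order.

21, 691, 1361, 2031, 2701, 3371, 4041, 4711, 5381, 6051, 6721, 7391, 8061, 8731, 9401, 10071, 10741, 11411

k = N/n = 12060/18 = 670
container 1: 21
container 2: 21 + 670 = 691
container 3: 691 + 670 = 1361
container 4: 1361 + 670 = 2031
container 5: 2031 + 670 = 2701
container 6: 2701 + 670 = 3371
container 7: 3371 + 670 = 4041
container 8: 4041 + 670 = 4711
container 9: 4711 + 670 = 5381
container 10: 5381 + 670 = 6051
container 11: 6051 + 670 = 6721
container 12: 6721 + 670 = 7391
container 13: 7391 + 670 = 8061
container 14: 8061 + 670 = 8731
container 15: 8731 + 670 = 9401
container 16: 9401 + 670 = 10071
container 17: 10071 + 670 = 10741
container 18: 10741 + 670 = 11411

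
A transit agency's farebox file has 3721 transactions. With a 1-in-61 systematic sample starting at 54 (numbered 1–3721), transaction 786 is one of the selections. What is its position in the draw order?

13

k = 61
position = (786 − 54)/61 + 1 = 732/61 + 1 = 12 + 1 = 13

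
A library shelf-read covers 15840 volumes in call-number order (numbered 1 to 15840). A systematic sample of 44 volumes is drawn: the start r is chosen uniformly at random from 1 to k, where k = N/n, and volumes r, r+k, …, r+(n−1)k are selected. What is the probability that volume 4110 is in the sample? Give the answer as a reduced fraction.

k = 15840/44 = 360.
Volume 4110 is selected iff r ≡ 4110 (mod 360); exactly one such r in {1,…,360}.
Inclusion probability = 1/360.

1/360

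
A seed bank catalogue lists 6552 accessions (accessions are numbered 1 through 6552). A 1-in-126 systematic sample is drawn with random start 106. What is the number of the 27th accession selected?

3382

k = 126
27th selection = r + (27−1)·k = 106 + 26×126 = 106 + 3276 = 3382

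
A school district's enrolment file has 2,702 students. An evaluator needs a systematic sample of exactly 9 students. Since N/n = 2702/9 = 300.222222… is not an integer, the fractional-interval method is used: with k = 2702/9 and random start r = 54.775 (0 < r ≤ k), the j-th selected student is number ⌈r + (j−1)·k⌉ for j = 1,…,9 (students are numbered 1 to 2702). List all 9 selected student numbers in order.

55, 355, 656, 956, 1256, 1556, 1857, 2157, 2457

j=1: r + 0k = 54.775 → ⌈·⌉ = 55
j=2: r + 1k = 354.997222… → ⌈·⌉ = 355
j=3: r + 2k = 655.219444… → ⌈·⌉ = 656
j=4: r + 3k = 955.441666… → ⌈·⌉ = 956
j=5: r + 4k = 1255.663888… → ⌈·⌉ = 1256
j=6: r + 5k = 1555.886111… → ⌈·⌉ = 1556
j=7: r + 6k = 1856.108333… → ⌈·⌉ = 1857
j=8: r + 7k = 2156.330555… → ⌈·⌉ = 2157
j=9: r + 8k = 2456.552777… → ⌈·⌉ = 2457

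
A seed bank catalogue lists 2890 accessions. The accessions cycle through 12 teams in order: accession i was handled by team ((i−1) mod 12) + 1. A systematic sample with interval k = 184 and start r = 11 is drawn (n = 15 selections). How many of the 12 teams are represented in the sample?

3

Consecutive selections differ by k = 184, so their team numbers differ by 184 mod 12 = 4.
gcd(184, 12) = 4, so the sample visits 12/4 = 3 distinct residues mod 12.
Start 11 is team 11; the teams hit are 3, 7, 11.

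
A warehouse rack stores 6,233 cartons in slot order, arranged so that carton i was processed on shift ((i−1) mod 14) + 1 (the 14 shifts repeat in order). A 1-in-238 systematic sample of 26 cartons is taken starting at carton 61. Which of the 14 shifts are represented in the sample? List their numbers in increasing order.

Consecutive selections differ by k = 238, so their shift numbers differ by 238 mod 14 = 0.
gcd(238, 14) = 14, so the sample visits 14/14 = 1 distinct residues mod 14.
Start 61 is shift 5; the shifts hit are 5.

5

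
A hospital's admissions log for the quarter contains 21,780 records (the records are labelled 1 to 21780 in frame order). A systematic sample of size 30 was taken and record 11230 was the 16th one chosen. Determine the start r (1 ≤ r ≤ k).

340

k = 21780/30 = 726
r = 11230 − (16−1)×726 = 11230 − 10890 = 340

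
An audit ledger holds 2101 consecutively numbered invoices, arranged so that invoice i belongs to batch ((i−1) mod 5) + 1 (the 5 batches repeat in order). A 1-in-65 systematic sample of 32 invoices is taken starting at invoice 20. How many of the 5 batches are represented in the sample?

Consecutive selections differ by k = 65, so their batch numbers differ by 65 mod 5 = 0.
gcd(65, 5) = 5, so the sample visits 5/5 = 1 distinct residues mod 5.
Start 20 is batch 5; the batches hit are 5.

1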